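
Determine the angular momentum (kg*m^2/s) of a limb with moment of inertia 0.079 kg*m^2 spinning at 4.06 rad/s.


L = I * omega
L = 0.079 * 4.06
L = 0.3207


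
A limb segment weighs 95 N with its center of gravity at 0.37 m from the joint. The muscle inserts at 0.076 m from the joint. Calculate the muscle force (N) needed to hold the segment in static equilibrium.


F_muscle = W * d_load / d_muscle
F_muscle = 95 * 0.37 / 0.076
Numerator = 35.1500
F_muscle = 462.5000


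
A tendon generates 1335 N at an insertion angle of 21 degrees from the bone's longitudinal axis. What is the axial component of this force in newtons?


F_eff = F_tendon * cos(theta)
theta = 21 deg = 0.3665 rad
cos(theta) = 0.9336
F_eff = 1335 * 0.9336
F_eff = 1246.3299


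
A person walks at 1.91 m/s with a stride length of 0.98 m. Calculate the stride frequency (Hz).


f = v / stride_length
f = 1.91 / 0.98
f = 1.9490


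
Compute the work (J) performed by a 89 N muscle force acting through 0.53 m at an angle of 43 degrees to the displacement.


W = F * d * cos(theta)
theta = 43 deg = 0.7505 rad
cos(theta) = 0.7314
W = 89 * 0.53 * 0.7314
W = 34.4980


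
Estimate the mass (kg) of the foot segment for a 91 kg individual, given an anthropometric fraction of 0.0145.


m_segment = body_mass * fraction
m_segment = 91 * 0.0145
m_segment = 1.3195


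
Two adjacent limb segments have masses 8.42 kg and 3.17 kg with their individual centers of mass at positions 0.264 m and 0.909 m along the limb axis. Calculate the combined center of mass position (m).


COM = (m1*x1 + m2*x2) / (m1 + m2)
COM = (8.42*0.264 + 3.17*0.909) / (8.42 + 3.17)
Numerator = 5.1044
Denominator = 11.5900
COM = 0.4404


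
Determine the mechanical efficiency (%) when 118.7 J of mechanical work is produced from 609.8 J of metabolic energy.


eta = (W_mech / E_meta) * 100
eta = (118.7 / 609.8) * 100
ratio = 0.1947
eta = 19.4654


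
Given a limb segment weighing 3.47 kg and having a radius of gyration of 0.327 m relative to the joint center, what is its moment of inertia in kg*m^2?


I = m * k^2
I = 3.47 * 0.327^2
k^2 = 0.1069
I = 0.3710


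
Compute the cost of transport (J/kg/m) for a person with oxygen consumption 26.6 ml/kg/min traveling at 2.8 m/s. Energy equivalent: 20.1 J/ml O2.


Power per kg = VO2 * 20.1 / 60
Power per kg = 26.6 * 20.1 / 60 = 8.9110 W/kg
Cost = power_per_kg / speed
Cost = 8.9110 / 2.8
Cost = 3.1825


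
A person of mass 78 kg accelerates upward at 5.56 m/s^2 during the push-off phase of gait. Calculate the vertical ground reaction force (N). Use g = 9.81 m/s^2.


GRF = m * (g + a)
GRF = 78 * (9.81 + 5.56)
GRF = 78 * 15.3700
GRF = 1198.8600


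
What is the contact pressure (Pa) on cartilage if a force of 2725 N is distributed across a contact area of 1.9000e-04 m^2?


P = F / A
P = 2725 / 1.9000e-04
P = 1.4342e+07


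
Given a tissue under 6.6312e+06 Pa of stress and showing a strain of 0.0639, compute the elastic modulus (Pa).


E = stress / strain
E = 6.6312e+06 / 0.0639
E = 1.0377e+08


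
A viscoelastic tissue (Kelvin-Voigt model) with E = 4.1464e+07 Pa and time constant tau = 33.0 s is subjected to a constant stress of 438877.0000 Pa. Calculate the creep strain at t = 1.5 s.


epsilon(t) = (sigma/E) * (1 - exp(-t/tau))
sigma/E = 438877.0000 / 4.1464e+07 = 0.0106
exp(-t/tau) = exp(-1.5 / 33.0) = 0.9556
epsilon = 0.0106 * (1 - 0.9556)
epsilon = 4.7034e-04


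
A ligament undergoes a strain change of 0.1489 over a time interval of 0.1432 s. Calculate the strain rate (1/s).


strain_rate = delta_strain / delta_t
strain_rate = 0.1489 / 0.1432
strain_rate = 1.0398


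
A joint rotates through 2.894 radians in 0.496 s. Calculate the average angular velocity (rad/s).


omega = delta_theta / delta_t
omega = 2.894 / 0.496
omega = 5.8347


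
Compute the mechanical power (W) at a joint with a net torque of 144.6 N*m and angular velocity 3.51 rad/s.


P = M * omega
P = 144.6 * 3.51
P = 507.5460


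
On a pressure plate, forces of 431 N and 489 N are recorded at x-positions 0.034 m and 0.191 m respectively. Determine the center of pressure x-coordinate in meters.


COP_x = (F1*x1 + F2*x2) / (F1 + F2)
COP_x = (431*0.034 + 489*0.191) / (431 + 489)
Numerator = 108.0530
Denominator = 920
COP_x = 0.1174


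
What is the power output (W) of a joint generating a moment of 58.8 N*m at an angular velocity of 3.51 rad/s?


P = M * omega
P = 58.8 * 3.51
P = 206.3880


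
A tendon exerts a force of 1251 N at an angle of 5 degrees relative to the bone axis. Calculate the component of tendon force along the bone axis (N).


F_eff = F_tendon * cos(theta)
theta = 5 deg = 0.0873 rad
cos(theta) = 0.9962
F_eff = 1251 * 0.9962
F_eff = 1246.2396


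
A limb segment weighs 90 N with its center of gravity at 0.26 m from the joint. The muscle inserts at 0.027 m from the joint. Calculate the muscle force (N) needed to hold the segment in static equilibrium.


F_muscle = W * d_load / d_muscle
F_muscle = 90 * 0.26 / 0.027
Numerator = 23.4000
F_muscle = 866.6667


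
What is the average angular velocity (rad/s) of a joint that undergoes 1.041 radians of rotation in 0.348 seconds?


omega = delta_theta / delta_t
omega = 1.041 / 0.348
omega = 2.9914


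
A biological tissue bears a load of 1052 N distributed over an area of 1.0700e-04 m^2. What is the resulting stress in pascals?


stress = F / A
stress = 1052 / 1.0700e-04
stress = 9.8318e+06


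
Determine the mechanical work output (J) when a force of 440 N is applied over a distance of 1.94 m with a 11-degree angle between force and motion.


W = F * d * cos(theta)
theta = 11 deg = 0.1920 rad
cos(theta) = 0.9816
W = 440 * 1.94 * 0.9816
W = 837.9170


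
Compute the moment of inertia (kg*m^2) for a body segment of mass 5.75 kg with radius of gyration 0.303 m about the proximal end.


I = m * k^2
I = 5.75 * 0.303^2
k^2 = 0.0918
I = 0.5279


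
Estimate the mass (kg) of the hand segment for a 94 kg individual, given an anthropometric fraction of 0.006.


m_segment = body_mass * fraction
m_segment = 94 * 0.006
m_segment = 0.5640


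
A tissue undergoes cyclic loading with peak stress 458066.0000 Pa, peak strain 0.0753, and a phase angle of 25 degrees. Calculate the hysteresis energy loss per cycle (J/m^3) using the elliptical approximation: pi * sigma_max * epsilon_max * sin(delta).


E_loss = pi * sigma_max * epsilon_max * sin(delta)
delta = 25 deg = 0.4363 rad
sin(delta) = 0.4226
E_loss = pi * 458066.0000 * 0.0753 * 0.4226
E_loss = 45795.3271


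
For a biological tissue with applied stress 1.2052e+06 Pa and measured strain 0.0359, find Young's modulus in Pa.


E = stress / strain
E = 1.2052e+06 / 0.0359
E = 3.3571e+07


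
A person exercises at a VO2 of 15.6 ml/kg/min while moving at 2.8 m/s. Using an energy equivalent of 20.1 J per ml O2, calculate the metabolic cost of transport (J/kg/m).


Power per kg = VO2 * 20.1 / 60
Power per kg = 15.6 * 20.1 / 60 = 5.2260 W/kg
Cost = power_per_kg / speed
Cost = 5.2260 / 2.8
Cost = 1.8664


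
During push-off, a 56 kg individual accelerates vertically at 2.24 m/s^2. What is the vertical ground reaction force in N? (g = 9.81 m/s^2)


GRF = m * (g + a)
GRF = 56 * (9.81 + 2.24)
GRF = 56 * 12.0500
GRF = 674.8000


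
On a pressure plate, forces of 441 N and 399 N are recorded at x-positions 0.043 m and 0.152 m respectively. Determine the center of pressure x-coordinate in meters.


COP_x = (F1*x1 + F2*x2) / (F1 + F2)
COP_x = (441*0.043 + 399*0.152) / (441 + 399)
Numerator = 79.6110
Denominator = 840
COP_x = 0.0948


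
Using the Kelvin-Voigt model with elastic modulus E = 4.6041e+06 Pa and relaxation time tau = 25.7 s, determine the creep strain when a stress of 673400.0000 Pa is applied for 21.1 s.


epsilon(t) = (sigma/E) * (1 - exp(-t/tau))
sigma/E = 673400.0000 / 4.6041e+06 = 0.1463
exp(-t/tau) = exp(-21.1 / 25.7) = 0.4400
epsilon = 0.1463 * (1 - 0.4400)
epsilon = 0.0819


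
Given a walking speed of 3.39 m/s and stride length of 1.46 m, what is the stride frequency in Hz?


f = v / stride_length
f = 3.39 / 1.46
f = 2.3219


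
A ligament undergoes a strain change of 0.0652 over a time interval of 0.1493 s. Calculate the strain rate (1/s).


strain_rate = delta_strain / delta_t
strain_rate = 0.0652 / 0.1493
strain_rate = 0.4367


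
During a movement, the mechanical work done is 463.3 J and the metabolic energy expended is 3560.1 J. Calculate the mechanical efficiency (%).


eta = (W_mech / E_meta) * 100
eta = (463.3 / 3560.1) * 100
ratio = 0.1301
eta = 13.0137


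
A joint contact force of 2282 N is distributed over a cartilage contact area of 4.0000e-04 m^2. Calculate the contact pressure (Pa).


P = F / A
P = 2282 / 4.0000e-04
P = 5.7050e+06


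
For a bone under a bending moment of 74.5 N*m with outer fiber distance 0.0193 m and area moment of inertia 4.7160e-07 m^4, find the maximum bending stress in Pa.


sigma = M * c / I
sigma = 74.5 * 0.0193 / 4.7160e-07
M * c = 1.4379
sigma = 3.0489e+06


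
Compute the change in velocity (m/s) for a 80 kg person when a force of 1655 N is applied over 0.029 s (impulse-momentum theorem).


J = F * dt = 1655 * 0.029 = 47.9950 N*s
delta_v = J / m
delta_v = 47.9950 / 80
delta_v = 0.5999


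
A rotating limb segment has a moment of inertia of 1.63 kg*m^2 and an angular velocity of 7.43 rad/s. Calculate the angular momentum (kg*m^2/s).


L = I * omega
L = 1.63 * 7.43
L = 12.1109


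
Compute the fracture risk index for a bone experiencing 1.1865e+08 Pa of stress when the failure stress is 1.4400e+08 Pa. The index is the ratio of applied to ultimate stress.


FRI = applied / ultimate
FRI = 1.1865e+08 / 1.4400e+08
FRI = 0.8240


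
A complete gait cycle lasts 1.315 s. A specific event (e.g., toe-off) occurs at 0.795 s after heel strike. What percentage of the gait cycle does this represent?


pct = (event_time / cycle_time) * 100
pct = (0.795 / 1.315) * 100
ratio = 0.6046
pct = 60.4563


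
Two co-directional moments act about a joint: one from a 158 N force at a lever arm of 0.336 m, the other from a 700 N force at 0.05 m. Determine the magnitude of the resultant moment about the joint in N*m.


M = F1 * d1 + F2 * d2
M = 158 * 0.336 + 700 * 0.05
M = 53.0880 + 35.0000
M = 88.0880


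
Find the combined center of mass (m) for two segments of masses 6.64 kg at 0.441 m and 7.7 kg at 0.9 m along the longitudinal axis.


COM = (m1*x1 + m2*x2) / (m1 + m2)
COM = (6.64*0.441 + 7.7*0.9) / (6.64 + 7.7)
Numerator = 9.8582
Denominator = 14.3400
COM = 0.6875


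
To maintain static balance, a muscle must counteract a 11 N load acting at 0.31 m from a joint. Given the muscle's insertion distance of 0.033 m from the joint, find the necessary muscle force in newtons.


F_muscle = W * d_load / d_muscle
F_muscle = 11 * 0.31 / 0.033
Numerator = 3.4100
F_muscle = 103.3333


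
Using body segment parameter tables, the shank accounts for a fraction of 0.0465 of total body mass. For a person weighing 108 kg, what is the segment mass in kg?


m_segment = body_mass * fraction
m_segment = 108 * 0.0465
m_segment = 5.0220


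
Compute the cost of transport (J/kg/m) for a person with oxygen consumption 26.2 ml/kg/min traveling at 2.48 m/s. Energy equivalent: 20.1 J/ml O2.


Power per kg = VO2 * 20.1 / 60
Power per kg = 26.2 * 20.1 / 60 = 8.7770 W/kg
Cost = power_per_kg / speed
Cost = 8.7770 / 2.48
Cost = 3.5391


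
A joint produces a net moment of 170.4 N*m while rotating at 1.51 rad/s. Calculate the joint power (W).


P = M * omega
P = 170.4 * 1.51
P = 257.3040


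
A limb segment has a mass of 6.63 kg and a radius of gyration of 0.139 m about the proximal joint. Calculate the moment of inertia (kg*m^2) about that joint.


I = m * k^2
I = 6.63 * 0.139^2
k^2 = 0.0193
I = 0.1281


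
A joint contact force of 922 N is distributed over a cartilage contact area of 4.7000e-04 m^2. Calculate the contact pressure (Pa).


P = F / A
P = 922 / 4.7000e-04
P = 1.9617e+06


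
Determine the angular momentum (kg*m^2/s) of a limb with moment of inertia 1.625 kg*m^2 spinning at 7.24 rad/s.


L = I * omega
L = 1.625 * 7.24
L = 11.7650


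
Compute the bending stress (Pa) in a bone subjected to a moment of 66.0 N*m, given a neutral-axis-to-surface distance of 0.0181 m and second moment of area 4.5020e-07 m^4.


sigma = M * c / I
sigma = 66.0 * 0.0181 / 4.5020e-07
M * c = 1.1946
sigma = 2.6535e+06


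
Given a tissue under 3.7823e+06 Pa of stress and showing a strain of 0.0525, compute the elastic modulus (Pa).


E = stress / strain
E = 3.7823e+06 / 0.0525
E = 7.2044e+07


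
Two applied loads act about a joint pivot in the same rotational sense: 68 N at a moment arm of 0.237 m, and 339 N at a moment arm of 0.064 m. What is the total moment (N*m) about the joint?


M = F1 * d1 + F2 * d2
M = 68 * 0.237 + 339 * 0.064
M = 16.1160 + 21.6960
M = 37.8120


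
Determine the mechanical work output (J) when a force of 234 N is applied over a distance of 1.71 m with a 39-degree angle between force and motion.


W = F * d * cos(theta)
theta = 39 deg = 0.6807 rad
cos(theta) = 0.7771
W = 234 * 1.71 * 0.7771
W = 310.9672


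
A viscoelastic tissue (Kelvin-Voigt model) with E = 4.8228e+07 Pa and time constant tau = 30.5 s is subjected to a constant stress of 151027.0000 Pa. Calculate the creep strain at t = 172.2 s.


epsilon(t) = (sigma/E) * (1 - exp(-t/tau))
sigma/E = 151027.0000 / 4.8228e+07 = 0.0031
exp(-t/tau) = exp(-172.2 / 30.5) = 0.0035
epsilon = 0.0031 * (1 - 0.0035)
epsilon = 0.0031


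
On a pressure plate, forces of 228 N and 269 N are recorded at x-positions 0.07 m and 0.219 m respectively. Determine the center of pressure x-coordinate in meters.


COP_x = (F1*x1 + F2*x2) / (F1 + F2)
COP_x = (228*0.07 + 269*0.219) / (228 + 269)
Numerator = 74.8710
Denominator = 497
COP_x = 0.1506


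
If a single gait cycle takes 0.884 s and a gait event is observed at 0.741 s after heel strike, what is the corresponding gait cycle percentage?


pct = (event_time / cycle_time) * 100
pct = (0.741 / 0.884) * 100
ratio = 0.8382
pct = 83.8235


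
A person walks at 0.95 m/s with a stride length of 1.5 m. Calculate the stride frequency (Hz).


f = v / stride_length
f = 0.95 / 1.5
f = 0.6333


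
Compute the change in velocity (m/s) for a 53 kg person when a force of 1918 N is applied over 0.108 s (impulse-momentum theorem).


J = F * dt = 1918 * 0.108 = 207.1440 N*s
delta_v = J / m
delta_v = 207.1440 / 53
delta_v = 3.9084


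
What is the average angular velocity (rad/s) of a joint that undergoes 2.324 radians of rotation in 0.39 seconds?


omega = delta_theta / delta_t
omega = 2.324 / 0.39
omega = 5.9590


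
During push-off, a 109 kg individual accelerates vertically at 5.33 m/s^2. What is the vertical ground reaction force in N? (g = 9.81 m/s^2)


GRF = m * (g + a)
GRF = 109 * (9.81 + 5.33)
GRF = 109 * 15.1400
GRF = 1650.2600


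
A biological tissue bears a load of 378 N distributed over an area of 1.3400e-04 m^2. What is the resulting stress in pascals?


stress = F / A
stress = 378 / 1.3400e-04
stress = 2.8209e+06


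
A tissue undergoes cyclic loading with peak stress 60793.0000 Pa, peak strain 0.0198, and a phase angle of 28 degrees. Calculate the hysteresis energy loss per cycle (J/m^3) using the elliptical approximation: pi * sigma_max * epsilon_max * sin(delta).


E_loss = pi * sigma_max * epsilon_max * sin(delta)
delta = 28 deg = 0.4887 rad
sin(delta) = 0.4695
E_loss = pi * 60793.0000 * 0.0198 * 0.4695
E_loss = 1775.3252


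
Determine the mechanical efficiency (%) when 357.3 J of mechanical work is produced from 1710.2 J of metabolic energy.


eta = (W_mech / E_meta) * 100
eta = (357.3 / 1710.2) * 100
ratio = 0.2089
eta = 20.8923


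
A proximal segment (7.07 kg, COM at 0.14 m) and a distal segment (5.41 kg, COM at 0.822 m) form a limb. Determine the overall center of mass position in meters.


COM = (m1*x1 + m2*x2) / (m1 + m2)
COM = (7.07*0.14 + 5.41*0.822) / (7.07 + 5.41)
Numerator = 5.4368
Denominator = 12.4800
COM = 0.4356


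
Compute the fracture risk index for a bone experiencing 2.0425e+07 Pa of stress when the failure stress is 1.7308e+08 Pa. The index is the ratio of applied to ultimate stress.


FRI = applied / ultimate
FRI = 2.0425e+07 / 1.7308e+08
FRI = 0.1180


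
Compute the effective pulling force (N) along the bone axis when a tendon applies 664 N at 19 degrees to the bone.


F_eff = F_tendon * cos(theta)
theta = 19 deg = 0.3316 rad
cos(theta) = 0.9455
F_eff = 664 * 0.9455
F_eff = 627.8243


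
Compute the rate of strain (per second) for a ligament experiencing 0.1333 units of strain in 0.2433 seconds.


strain_rate = delta_strain / delta_t
strain_rate = 0.1333 / 0.2433
strain_rate = 0.5479


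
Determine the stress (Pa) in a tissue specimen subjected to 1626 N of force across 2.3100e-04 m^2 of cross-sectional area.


stress = F / A
stress = 1626 / 2.3100e-04
stress = 7.0390e+06


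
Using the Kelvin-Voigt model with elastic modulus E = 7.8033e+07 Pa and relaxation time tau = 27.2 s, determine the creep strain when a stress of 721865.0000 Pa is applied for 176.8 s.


epsilon(t) = (sigma/E) * (1 - exp(-t/tau))
sigma/E = 721865.0000 / 7.8033e+07 = 0.0093
exp(-t/tau) = exp(-176.8 / 27.2) = 0.0015
epsilon = 0.0093 * (1 - 0.0015)
epsilon = 0.0092


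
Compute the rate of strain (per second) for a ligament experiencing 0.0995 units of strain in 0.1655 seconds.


strain_rate = delta_strain / delta_t
strain_rate = 0.0995 / 0.1655
strain_rate = 0.6012


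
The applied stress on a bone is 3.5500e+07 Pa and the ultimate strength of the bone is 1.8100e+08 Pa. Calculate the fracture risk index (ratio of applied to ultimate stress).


FRI = applied / ultimate
FRI = 3.5500e+07 / 1.8100e+08
FRI = 0.1961


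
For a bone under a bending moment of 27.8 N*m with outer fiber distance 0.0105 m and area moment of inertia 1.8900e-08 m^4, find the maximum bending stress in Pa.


sigma = M * c / I
sigma = 27.8 * 0.0105 / 1.8900e-08
M * c = 0.2919
sigma = 1.5444e+07


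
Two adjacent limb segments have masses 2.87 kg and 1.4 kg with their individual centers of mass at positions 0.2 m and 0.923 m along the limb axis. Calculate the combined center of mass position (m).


COM = (m1*x1 + m2*x2) / (m1 + m2)
COM = (2.87*0.2 + 1.4*0.923) / (2.87 + 1.4)
Numerator = 1.8662
Denominator = 4.2700
COM = 0.4370


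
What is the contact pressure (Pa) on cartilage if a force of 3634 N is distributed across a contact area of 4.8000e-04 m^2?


P = F / A
P = 3634 / 4.8000e-04
P = 7.5708e+06


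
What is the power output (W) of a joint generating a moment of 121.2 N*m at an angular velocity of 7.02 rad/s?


P = M * omega
P = 121.2 * 7.02
P = 850.8240


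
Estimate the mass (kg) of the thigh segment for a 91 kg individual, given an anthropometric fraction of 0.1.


m_segment = body_mass * fraction
m_segment = 91 * 0.1
m_segment = 9.1000


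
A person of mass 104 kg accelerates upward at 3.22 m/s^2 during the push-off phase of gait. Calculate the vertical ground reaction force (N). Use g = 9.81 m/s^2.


GRF = m * (g + a)
GRF = 104 * (9.81 + 3.22)
GRF = 104 * 13.0300
GRF = 1355.1200


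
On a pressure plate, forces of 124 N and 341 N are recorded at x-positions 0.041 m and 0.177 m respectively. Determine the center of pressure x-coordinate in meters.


COP_x = (F1*x1 + F2*x2) / (F1 + F2)
COP_x = (124*0.041 + 341*0.177) / (124 + 341)
Numerator = 65.4410
Denominator = 465
COP_x = 0.1407


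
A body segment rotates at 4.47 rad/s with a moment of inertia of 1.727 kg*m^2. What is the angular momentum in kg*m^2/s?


L = I * omega
L = 1.727 * 4.47
L = 7.7197


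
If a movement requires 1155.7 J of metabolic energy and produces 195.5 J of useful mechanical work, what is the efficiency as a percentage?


eta = (W_mech / E_meta) * 100
eta = (195.5 / 1155.7) * 100
ratio = 0.1692
eta = 16.9162


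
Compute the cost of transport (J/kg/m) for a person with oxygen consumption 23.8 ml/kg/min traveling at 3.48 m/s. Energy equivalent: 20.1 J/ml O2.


Power per kg = VO2 * 20.1 / 60
Power per kg = 23.8 * 20.1 / 60 = 7.9730 W/kg
Cost = power_per_kg / speed
Cost = 7.9730 / 3.48
Cost = 2.2911


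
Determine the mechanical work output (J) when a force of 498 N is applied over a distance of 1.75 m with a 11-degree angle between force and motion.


W = F * d * cos(theta)
theta = 11 deg = 0.1920 rad
cos(theta) = 0.9816
W = 498 * 1.75 * 0.9816
W = 855.4881


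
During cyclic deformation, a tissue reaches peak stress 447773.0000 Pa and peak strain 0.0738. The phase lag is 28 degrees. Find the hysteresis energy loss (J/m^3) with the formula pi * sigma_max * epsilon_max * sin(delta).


E_loss = pi * sigma_max * epsilon_max * sin(delta)
delta = 28 deg = 0.4887 rad
sin(delta) = 0.4695
E_loss = pi * 447773.0000 * 0.0738 * 0.4695
E_loss = 48738.6424


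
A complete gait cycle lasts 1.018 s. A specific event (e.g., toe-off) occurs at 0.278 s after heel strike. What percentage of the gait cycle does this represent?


pct = (event_time / cycle_time) * 100
pct = (0.278 / 1.018) * 100
ratio = 0.2731
pct = 27.3084


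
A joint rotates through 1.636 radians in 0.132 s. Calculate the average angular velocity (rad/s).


omega = delta_theta / delta_t
omega = 1.636 / 0.132
omega = 12.3939


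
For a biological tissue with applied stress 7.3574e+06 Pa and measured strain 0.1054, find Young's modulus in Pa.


E = stress / strain
E = 7.3574e+06 / 0.1054
E = 6.9805e+07


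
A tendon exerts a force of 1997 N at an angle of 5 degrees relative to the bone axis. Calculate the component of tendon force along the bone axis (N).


F_eff = F_tendon * cos(theta)
theta = 5 deg = 0.0873 rad
cos(theta) = 0.9962
F_eff = 1997 * 0.9962
F_eff = 1989.4008


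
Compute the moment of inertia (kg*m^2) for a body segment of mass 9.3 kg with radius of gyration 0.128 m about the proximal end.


I = m * k^2
I = 9.3 * 0.128^2
k^2 = 0.0164
I = 0.1524


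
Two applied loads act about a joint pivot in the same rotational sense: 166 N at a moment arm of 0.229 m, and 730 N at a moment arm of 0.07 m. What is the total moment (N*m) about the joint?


M = F1 * d1 + F2 * d2
M = 166 * 0.229 + 730 * 0.07
M = 38.0140 + 51.1000
M = 89.1140


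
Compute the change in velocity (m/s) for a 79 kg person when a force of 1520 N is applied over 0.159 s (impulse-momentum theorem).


J = F * dt = 1520 * 0.159 = 241.6800 N*s
delta_v = J / m
delta_v = 241.6800 / 79
delta_v = 3.0592


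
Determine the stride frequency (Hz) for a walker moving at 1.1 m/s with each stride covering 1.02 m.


f = v / stride_length
f = 1.1 / 1.02
f = 1.0784


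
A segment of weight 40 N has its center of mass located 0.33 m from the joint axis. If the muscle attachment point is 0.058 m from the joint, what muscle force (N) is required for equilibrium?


F_muscle = W * d_load / d_muscle
F_muscle = 40 * 0.33 / 0.058
Numerator = 13.2000
F_muscle = 227.5862


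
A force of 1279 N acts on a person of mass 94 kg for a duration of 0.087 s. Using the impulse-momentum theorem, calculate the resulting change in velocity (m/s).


J = F * dt = 1279 * 0.087 = 111.2730 N*s
delta_v = J / m
delta_v = 111.2730 / 94
delta_v = 1.1838


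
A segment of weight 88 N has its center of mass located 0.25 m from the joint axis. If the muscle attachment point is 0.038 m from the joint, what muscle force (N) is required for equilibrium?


F_muscle = W * d_load / d_muscle
F_muscle = 88 * 0.25 / 0.038
Numerator = 22.0000
F_muscle = 578.9474


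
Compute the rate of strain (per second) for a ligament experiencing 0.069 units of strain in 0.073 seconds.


strain_rate = delta_strain / delta_t
strain_rate = 0.069 / 0.073
strain_rate = 0.9452


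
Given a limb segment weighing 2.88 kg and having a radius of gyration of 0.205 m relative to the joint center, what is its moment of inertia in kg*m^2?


I = m * k^2
I = 2.88 * 0.205^2
k^2 = 0.0420
I = 0.1210


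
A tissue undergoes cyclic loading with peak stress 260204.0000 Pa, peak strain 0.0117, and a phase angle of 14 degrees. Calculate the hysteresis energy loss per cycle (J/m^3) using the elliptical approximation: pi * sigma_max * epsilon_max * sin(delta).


E_loss = pi * sigma_max * epsilon_max * sin(delta)
delta = 14 deg = 0.2443 rad
sin(delta) = 0.2419
E_loss = pi * 260204.0000 * 0.0117 * 0.2419
E_loss = 2313.7950


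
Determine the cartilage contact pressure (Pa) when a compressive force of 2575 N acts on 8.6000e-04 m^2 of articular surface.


P = F / A
P = 2575 / 8.6000e-04
P = 2.9942e+06


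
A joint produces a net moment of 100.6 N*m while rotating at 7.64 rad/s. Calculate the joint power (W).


P = M * omega
P = 100.6 * 7.64
P = 768.5840


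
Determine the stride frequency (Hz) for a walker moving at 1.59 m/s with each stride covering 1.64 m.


f = v / stride_length
f = 1.59 / 1.64
f = 0.9695


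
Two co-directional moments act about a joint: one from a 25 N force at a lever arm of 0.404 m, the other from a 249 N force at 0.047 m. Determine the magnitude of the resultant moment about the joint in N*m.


M = F1 * d1 + F2 * d2
M = 25 * 0.404 + 249 * 0.047
M = 10.1000 + 11.7030
M = 21.8030


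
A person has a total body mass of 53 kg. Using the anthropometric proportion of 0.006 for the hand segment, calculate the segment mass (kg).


m_segment = body_mass * fraction
m_segment = 53 * 0.006
m_segment = 0.3180


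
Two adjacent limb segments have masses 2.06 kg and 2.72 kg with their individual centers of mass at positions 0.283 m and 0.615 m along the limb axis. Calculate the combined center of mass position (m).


COM = (m1*x1 + m2*x2) / (m1 + m2)
COM = (2.06*0.283 + 2.72*0.615) / (2.06 + 2.72)
Numerator = 2.2558
Denominator = 4.7800
COM = 0.4719


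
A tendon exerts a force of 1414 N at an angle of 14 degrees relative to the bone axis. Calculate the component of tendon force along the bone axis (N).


F_eff = F_tendon * cos(theta)
theta = 14 deg = 0.2443 rad
cos(theta) = 0.9703
F_eff = 1414 * 0.9703
F_eff = 1371.9982


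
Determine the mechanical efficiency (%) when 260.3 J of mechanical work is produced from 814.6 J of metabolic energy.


eta = (W_mech / E_meta) * 100
eta = (260.3 / 814.6) * 100
ratio = 0.3195
eta = 31.9543


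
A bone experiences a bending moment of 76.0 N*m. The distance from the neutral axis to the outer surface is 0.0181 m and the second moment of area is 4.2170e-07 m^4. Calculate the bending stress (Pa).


sigma = M * c / I
sigma = 76.0 * 0.0181 / 4.2170e-07
M * c = 1.3756
sigma = 3.2620e+06


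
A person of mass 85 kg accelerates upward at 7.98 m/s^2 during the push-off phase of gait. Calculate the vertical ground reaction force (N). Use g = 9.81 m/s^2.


GRF = m * (g + a)
GRF = 85 * (9.81 + 7.98)
GRF = 85 * 17.7900
GRF = 1512.1500


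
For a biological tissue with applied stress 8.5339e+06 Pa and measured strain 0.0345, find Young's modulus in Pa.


E = stress / strain
E = 8.5339e+06 / 0.0345
E = 2.4736e+08


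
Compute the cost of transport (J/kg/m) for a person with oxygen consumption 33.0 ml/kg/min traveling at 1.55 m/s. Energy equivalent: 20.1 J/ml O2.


Power per kg = VO2 * 20.1 / 60
Power per kg = 33.0 * 20.1 / 60 = 11.0550 W/kg
Cost = power_per_kg / speed
Cost = 11.0550 / 1.55
Cost = 7.1323


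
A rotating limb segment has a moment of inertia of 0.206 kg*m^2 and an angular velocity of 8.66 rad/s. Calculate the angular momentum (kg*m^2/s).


L = I * omega
L = 0.206 * 8.66
L = 1.7840


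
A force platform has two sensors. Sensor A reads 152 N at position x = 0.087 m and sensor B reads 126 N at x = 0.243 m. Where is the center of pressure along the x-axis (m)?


COP_x = (F1*x1 + F2*x2) / (F1 + F2)
COP_x = (152*0.087 + 126*0.243) / (152 + 126)
Numerator = 43.8420
Denominator = 278
COP_x = 0.1577


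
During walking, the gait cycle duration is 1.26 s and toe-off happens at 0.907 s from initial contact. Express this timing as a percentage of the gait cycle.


pct = (event_time / cycle_time) * 100
pct = (0.907 / 1.26) * 100
ratio = 0.7198
pct = 71.9841


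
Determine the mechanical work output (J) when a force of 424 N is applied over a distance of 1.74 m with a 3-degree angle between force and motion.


W = F * d * cos(theta)
theta = 3 deg = 0.0524 rad
cos(theta) = 0.9986
W = 424 * 1.74 * 0.9986
W = 736.7489


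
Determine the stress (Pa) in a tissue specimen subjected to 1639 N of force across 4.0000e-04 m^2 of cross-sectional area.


stress = F / A
stress = 1639 / 4.0000e-04
stress = 4.0975e+06


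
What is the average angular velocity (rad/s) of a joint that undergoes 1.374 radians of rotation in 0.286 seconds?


omega = delta_theta / delta_t
omega = 1.374 / 0.286
omega = 4.8042


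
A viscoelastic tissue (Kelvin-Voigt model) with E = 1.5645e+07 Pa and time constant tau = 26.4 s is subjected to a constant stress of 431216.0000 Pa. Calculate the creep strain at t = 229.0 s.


epsilon(t) = (sigma/E) * (1 - exp(-t/tau))
sigma/E = 431216.0000 / 1.5645e+07 = 0.0276
exp(-t/tau) = exp(-229.0 / 26.4) = 1.7093e-04
epsilon = 0.0276 * (1 - 1.7093e-04)
epsilon = 0.0276


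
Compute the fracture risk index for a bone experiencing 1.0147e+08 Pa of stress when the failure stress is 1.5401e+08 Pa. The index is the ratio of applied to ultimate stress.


FRI = applied / ultimate
FRI = 1.0147e+08 / 1.5401e+08
FRI = 0.6589


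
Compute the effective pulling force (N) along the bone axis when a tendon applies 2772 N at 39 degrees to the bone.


F_eff = F_tendon * cos(theta)
theta = 39 deg = 0.6807 rad
cos(theta) = 0.7771
F_eff = 2772 * 0.7771
F_eff = 2154.2486


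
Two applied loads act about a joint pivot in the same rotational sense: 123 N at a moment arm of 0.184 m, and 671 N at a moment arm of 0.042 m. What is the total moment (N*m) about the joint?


M = F1 * d1 + F2 * d2
M = 123 * 0.184 + 671 * 0.042
M = 22.6320 + 28.1820
M = 50.8140


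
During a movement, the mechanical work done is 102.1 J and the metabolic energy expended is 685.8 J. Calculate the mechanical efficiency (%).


eta = (W_mech / E_meta) * 100
eta = (102.1 / 685.8) * 100
ratio = 0.1489
eta = 14.8877


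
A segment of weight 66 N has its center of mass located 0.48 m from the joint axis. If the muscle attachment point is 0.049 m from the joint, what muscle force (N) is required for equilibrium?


F_muscle = W * d_load / d_muscle
F_muscle = 66 * 0.48 / 0.049
Numerator = 31.6800
F_muscle = 646.5306


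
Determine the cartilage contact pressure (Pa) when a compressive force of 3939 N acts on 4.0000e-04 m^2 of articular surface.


P = F / A
P = 3939 / 4.0000e-04
P = 9.8475e+06


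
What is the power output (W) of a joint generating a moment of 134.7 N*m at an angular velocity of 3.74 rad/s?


P = M * omega
P = 134.7 * 3.74
P = 503.7780


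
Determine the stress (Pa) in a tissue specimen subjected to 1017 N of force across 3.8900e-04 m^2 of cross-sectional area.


stress = F / A
stress = 1017 / 3.8900e-04
stress = 2.6144e+06


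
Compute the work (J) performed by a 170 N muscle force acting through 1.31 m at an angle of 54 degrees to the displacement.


W = F * d * cos(theta)
theta = 54 deg = 0.9425 rad
cos(theta) = 0.5878
W = 170 * 1.31 * 0.5878
W = 130.8998


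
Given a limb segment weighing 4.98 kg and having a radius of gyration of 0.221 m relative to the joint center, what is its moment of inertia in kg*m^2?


I = m * k^2
I = 4.98 * 0.221^2
k^2 = 0.0488
I = 0.2432


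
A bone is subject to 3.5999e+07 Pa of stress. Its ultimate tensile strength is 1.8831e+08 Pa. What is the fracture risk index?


FRI = applied / ultimate
FRI = 3.5999e+07 / 1.8831e+08
FRI = 0.1912


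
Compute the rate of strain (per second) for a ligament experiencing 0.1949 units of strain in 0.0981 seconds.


strain_rate = delta_strain / delta_t
strain_rate = 0.1949 / 0.0981
strain_rate = 1.9867


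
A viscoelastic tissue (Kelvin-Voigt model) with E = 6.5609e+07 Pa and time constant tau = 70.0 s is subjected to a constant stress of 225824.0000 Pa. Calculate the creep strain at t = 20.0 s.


epsilon(t) = (sigma/E) * (1 - exp(-t/tau))
sigma/E = 225824.0000 / 6.5609e+07 = 0.0034
exp(-t/tau) = exp(-20.0 / 70.0) = 0.7515
epsilon = 0.0034 * (1 - 0.7515)
epsilon = 8.5541e-04


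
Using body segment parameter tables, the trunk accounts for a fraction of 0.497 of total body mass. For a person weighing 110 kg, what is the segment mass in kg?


m_segment = body_mass * fraction
m_segment = 110 * 0.497
m_segment = 54.6700


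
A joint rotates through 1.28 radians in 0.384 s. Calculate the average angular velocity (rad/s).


omega = delta_theta / delta_t
omega = 1.28 / 0.384
omega = 3.3333


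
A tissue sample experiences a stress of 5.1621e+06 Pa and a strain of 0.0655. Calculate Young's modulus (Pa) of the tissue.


E = stress / strain
E = 5.1621e+06 / 0.0655
E = 7.8811e+07


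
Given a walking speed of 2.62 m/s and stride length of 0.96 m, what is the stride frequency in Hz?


f = v / stride_length
f = 2.62 / 0.96
f = 2.7292


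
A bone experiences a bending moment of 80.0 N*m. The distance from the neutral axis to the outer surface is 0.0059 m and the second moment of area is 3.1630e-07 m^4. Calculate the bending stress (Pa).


sigma = M * c / I
sigma = 80.0 * 0.0059 / 3.1630e-07
M * c = 0.4720
sigma = 1.4923e+06


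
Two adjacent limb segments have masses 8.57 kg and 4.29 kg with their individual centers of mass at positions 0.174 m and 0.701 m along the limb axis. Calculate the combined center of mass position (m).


COM = (m1*x1 + m2*x2) / (m1 + m2)
COM = (8.57*0.174 + 4.29*0.701) / (8.57 + 4.29)
Numerator = 4.4985
Denominator = 12.8600
COM = 0.3498


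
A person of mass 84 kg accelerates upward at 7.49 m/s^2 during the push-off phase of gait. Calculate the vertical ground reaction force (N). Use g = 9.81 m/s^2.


GRF = m * (g + a)
GRF = 84 * (9.81 + 7.49)
GRF = 84 * 17.3000
GRF = 1453.2000


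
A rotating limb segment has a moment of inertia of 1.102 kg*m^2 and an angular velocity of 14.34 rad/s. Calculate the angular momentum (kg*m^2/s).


L = I * omega
L = 1.102 * 14.34
L = 15.8027


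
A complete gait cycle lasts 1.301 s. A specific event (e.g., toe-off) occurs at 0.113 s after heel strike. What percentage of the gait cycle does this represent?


pct = (event_time / cycle_time) * 100
pct = (0.113 / 1.301) * 100
ratio = 0.0869
pct = 8.6856


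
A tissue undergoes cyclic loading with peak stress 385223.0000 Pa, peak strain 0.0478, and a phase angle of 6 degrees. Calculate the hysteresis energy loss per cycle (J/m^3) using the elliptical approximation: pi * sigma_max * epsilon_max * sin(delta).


E_loss = pi * sigma_max * epsilon_max * sin(delta)
delta = 6 deg = 0.1047 rad
sin(delta) = 0.1045
E_loss = pi * 385223.0000 * 0.0478 * 0.1045
E_loss = 6046.7852


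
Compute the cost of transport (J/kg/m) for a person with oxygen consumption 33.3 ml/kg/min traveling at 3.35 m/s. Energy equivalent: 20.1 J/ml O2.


Power per kg = VO2 * 20.1 / 60
Power per kg = 33.3 * 20.1 / 60 = 11.1555 W/kg
Cost = power_per_kg / speed
Cost = 11.1555 / 3.35
Cost = 3.3300


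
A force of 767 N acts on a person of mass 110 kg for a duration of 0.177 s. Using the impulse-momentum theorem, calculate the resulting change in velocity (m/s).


J = F * dt = 767 * 0.177 = 135.7590 N*s
delta_v = J / m
delta_v = 135.7590 / 110
delta_v = 1.2342


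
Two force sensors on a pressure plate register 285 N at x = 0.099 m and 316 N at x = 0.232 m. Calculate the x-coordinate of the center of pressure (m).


COP_x = (F1*x1 + F2*x2) / (F1 + F2)
COP_x = (285*0.099 + 316*0.232) / (285 + 316)
Numerator = 101.5270
Denominator = 601
COP_x = 0.1689


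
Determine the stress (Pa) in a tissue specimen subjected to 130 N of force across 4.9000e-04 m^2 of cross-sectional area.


stress = F / A
stress = 130 / 4.9000e-04
stress = 265306.1224


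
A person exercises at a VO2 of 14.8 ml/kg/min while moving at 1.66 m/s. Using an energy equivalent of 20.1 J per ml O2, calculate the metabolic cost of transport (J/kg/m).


Power per kg = VO2 * 20.1 / 60
Power per kg = 14.8 * 20.1 / 60 = 4.9580 W/kg
Cost = power_per_kg / speed
Cost = 4.9580 / 1.66
Cost = 2.9867


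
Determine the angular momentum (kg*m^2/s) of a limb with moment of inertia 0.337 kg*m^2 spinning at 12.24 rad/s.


L = I * omega
L = 0.337 * 12.24
L = 4.1249


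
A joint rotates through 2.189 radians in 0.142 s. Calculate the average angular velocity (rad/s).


omega = delta_theta / delta_t
omega = 2.189 / 0.142
omega = 15.4155


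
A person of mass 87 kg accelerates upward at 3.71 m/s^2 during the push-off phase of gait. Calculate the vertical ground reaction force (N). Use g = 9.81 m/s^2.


GRF = m * (g + a)
GRF = 87 * (9.81 + 3.71)
GRF = 87 * 13.5200
GRF = 1176.2400


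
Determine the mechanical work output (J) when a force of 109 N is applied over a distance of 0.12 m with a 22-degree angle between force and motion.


W = F * d * cos(theta)
theta = 22 deg = 0.3840 rad
cos(theta) = 0.9272
W = 109 * 0.12 * 0.9272
W = 12.1276


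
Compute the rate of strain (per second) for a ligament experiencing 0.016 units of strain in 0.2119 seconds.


strain_rate = delta_strain / delta_t
strain_rate = 0.016 / 0.2119
strain_rate = 0.0755


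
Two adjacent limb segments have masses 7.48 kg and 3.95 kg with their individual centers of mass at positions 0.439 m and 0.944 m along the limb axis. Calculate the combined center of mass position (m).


COM = (m1*x1 + m2*x2) / (m1 + m2)
COM = (7.48*0.439 + 3.95*0.944) / (7.48 + 3.95)
Numerator = 7.0125
Denominator = 11.4300
COM = 0.6135


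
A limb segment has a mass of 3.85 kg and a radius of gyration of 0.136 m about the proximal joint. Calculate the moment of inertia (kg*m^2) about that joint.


I = m * k^2
I = 3.85 * 0.136^2
k^2 = 0.0185
I = 0.0712


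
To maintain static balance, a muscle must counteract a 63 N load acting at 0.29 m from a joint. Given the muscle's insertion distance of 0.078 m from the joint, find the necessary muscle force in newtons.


F_muscle = W * d_load / d_muscle
F_muscle = 63 * 0.29 / 0.078
Numerator = 18.2700
F_muscle = 234.2308


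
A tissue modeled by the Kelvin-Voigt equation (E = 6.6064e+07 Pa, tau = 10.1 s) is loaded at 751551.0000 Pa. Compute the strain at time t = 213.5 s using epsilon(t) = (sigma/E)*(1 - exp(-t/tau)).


epsilon(t) = (sigma/E) * (1 - exp(-t/tau))
sigma/E = 751551.0000 / 6.6064e+07 = 0.0114
exp(-t/tau) = exp(-213.5 / 10.1) = 6.6011e-10
epsilon = 0.0114 * (1 - 6.6011e-10)
epsilon = 0.0114


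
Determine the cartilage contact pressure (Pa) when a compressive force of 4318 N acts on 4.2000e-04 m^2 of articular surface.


P = F / A
P = 4318 / 4.2000e-04
P = 1.0281e+07


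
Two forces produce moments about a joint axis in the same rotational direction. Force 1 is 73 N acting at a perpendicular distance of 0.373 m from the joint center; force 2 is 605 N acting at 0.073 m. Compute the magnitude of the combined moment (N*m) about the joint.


M = F1 * d1 + F2 * d2
M = 73 * 0.373 + 605 * 0.073
M = 27.2290 + 44.1650
M = 71.3940


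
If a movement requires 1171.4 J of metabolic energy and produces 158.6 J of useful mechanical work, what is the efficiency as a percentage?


eta = (W_mech / E_meta) * 100
eta = (158.6 / 1171.4) * 100
ratio = 0.1354
eta = 13.5394


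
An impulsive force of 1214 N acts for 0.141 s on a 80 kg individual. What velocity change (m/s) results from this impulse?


J = F * dt = 1214 * 0.141 = 171.1740 N*s
delta_v = J / m
delta_v = 171.1740 / 80
delta_v = 2.1397
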